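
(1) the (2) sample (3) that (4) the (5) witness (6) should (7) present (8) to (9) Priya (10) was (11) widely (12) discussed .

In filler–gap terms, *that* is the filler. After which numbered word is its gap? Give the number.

7

The filler 'that' is interpreted as the direct object of 'present'. Fronting leaves a gap immediately after 'present':
The sample that the witness should present ___ to Priya was widely discussed.
'present' is word 7.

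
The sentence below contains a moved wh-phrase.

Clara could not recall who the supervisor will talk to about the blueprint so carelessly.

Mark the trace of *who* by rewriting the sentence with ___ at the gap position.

In situ: The supervisor will talk to who about the blueprint so carelessly.
'who' functions as the object of the preposition 'to'. The gap is right after 'to'.

Clara could not recall who the supervisor will talk to ___ about the blueprint so carelessly.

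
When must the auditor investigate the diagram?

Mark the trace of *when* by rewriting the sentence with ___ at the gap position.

When must the auditor investigate the diagram ___?

In situ: The auditor must investigate the diagram when.
'when' functions as the temporal adjunct. The gap is right after 'diagram'.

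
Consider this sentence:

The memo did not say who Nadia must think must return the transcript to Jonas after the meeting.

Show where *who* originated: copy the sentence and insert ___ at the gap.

The memo did not say who Nadia must think ___ must return the transcript to Jonas after the meeting.

Pre-movement form: Nadia must think who must return the transcript to Jonas after the meeting.
'who' functions as the subject of the clause embedded under 'think'. The gap is right after 'think'.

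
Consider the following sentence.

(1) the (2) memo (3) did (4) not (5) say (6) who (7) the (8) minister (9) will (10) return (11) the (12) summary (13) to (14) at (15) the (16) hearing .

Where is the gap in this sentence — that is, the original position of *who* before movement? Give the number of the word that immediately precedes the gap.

13

Pre-movement form: The minister will return the summary to who at the hearing.
The filler 'who' is interpreted as the object of the preposition 'to' (recipient of 'return'). Wh-movement fronts it, leaving a gap right after 'to':
The memo did not say who the minister will return the summary to ___ at the hearing.
'to' is word 13.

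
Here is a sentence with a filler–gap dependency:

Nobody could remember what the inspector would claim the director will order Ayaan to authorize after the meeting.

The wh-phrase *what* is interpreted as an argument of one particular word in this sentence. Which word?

authorize

Underlying clause: The inspector would claim the director will order Ayaan to authorize what after the meeting.
'what' is the direct object of 'authorize'. Wh-movement fronts it, leaving a gap right after 'authorize':
Nobody could remember what the inspector would claim the director will order Ayaan to authorize ___ after the meeting.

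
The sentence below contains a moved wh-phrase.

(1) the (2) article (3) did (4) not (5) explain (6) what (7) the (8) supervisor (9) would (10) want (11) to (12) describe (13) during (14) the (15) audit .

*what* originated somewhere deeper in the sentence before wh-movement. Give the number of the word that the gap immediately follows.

12

Pre-movement form: The supervisor would want to describe what during the audit.
'what' functions as the direct object of 'describe'. Fronting leaves a gap immediately after 'describe':
The article did not explain what the supervisor would want to describe ___ during the audit.
'describe' is word 12.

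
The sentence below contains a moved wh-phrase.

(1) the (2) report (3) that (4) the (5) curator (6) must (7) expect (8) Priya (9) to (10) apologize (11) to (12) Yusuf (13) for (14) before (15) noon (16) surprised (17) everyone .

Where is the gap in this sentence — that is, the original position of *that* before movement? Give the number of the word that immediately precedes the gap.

'that' is the object of the preposition 'for'. Wh-movement fronts it, leaving a gap right after 'for':
The report that the curator must expect Priya to apologize to Yusuf for ___ before noon surprised everyone.
'for' is word 13.

13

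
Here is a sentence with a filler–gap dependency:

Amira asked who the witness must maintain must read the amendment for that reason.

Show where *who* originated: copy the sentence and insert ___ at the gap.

Amira asked who the witness must maintain ___ must read the amendment for that reason.

Before movement: The witness must maintain who must read the amendment for that reason.
'who' is the subject of the clause embedded under 'maintain'. The gap is right after 'maintain'.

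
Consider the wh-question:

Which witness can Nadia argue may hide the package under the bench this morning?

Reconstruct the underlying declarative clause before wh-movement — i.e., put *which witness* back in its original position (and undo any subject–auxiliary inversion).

'which witness' functions as the subject of the clause embedded under 'argue'. Fronting leaves a gap immediately after 'argue':
Which witness can Nadia argue ___ may hide the package under the bench this morning?

Nadia can argue which witness may hide the package under the bench this morning.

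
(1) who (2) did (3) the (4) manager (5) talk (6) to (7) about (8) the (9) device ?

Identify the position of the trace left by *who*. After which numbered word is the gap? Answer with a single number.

6

In situ: The manager did talk to who about the device.
The filler 'who' is interpreted as the object of the preposition 'to'. Fronting leaves a gap immediately after 'to':
Who did the manager talk to ___ about the device?
'to' is word 6.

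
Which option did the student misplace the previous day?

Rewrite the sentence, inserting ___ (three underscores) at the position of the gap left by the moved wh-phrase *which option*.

Underlying clause: The student did misplace which option the previous day.
The filler 'which option' is interpreted as the direct object of 'misplace'. The gap is right after 'misplace'.

Which option did the student misplace ___ the previous day?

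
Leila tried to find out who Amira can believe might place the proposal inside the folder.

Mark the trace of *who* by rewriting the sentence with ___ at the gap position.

Leila tried to find out who Amira can believe ___ might place the proposal inside the folder.

Underlying clause: Amira can believe who might place the proposal inside the folder.
The filler 'who' is interpreted as the subject of the clause embedded under 'believe'. The gap is right after 'believe'.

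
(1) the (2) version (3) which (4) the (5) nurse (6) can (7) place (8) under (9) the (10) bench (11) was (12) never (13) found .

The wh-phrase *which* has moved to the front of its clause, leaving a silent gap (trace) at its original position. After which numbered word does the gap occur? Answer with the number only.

7

'which' is the direct object of 'place'. Fronting leaves a gap immediately after 'place':
The version which the nurse can place ___ under the bench was never found.
'place' is word 7.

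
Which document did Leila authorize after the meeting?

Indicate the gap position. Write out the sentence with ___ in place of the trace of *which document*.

Which document did Leila authorize ___ after the meeting?

Pre-movement form: Leila did authorize which document after the meeting.
'which document' functions as the direct object of 'authorize'. The gap is right after 'authorize'.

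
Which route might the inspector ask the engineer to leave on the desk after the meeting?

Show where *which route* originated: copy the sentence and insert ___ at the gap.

In situ: The inspector might ask the engineer to leave which route on the desk after the meeting.
The filler 'which route' is interpreted as the direct object of 'leave'. The gap is right after 'leave'.

Which route might the inspector ask the engineer to leave ___ on the desk after the meeting?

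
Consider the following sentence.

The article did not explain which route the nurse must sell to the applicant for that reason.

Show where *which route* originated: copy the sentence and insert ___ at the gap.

In situ: The nurse must sell which route to the applicant for that reason.
The filler 'which route' is interpreted as the direct object of 'sell'. The gap is right after 'sell'.

The article did not explain which route the nurse must sell ___ to the applicant for that reason.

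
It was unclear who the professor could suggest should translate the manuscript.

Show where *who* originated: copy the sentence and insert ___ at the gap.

Before movement: The professor could suggest who should translate the manuscript.
'who' functions as the subject of the clause embedded under 'suggest'. The gap is right after 'suggest'.

It was unclear who the professor could suggest ___ should translate the manuscript.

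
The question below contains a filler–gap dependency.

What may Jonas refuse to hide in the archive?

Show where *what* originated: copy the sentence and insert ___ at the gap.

Pre-movement form: Jonas may refuse to hide what in the archive.
The filler 'what' is interpreted as the direct object of 'hide'. The gap is right after 'hide'.

What may Jonas refuse to hide ___ in the archive?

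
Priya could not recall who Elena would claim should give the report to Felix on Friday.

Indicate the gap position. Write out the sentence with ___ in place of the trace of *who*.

Priya could not recall who Elena would claim ___ should give the report to Felix on Friday.

Before movement: Elena would claim who should give the report to Felix on Friday.
'who' functions as the subject of the clause embedded under 'claim'. The gap is right after 'claim'.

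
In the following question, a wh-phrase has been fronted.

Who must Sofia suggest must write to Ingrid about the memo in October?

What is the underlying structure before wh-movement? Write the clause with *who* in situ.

Sofia must suggest who must write to Ingrid about the memo in October.

'who' is the subject of the clause embedded under 'suggest'. Wh-movement fronts it, leaving a gap right after 'suggest':
Who must Sofia suggest ___ must write to Ingrid about the memo in October?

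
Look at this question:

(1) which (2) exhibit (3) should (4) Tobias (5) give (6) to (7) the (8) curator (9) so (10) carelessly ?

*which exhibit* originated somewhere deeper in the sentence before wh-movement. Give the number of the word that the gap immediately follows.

5

Underlying clause: Tobias should give which exhibit to the curator so carelessly.
'which exhibit' is the direct object of 'give'. It moves to the left edge, and the trace sits right after 'give':
Which exhibit should Tobias give ___ to the curator so carelessly?
'give' is word 5.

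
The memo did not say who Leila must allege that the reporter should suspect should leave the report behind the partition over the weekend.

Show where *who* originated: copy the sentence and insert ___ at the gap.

The memo did not say who Leila must allege that the reporter should suspect ___ should leave the report behind the partition over the weekend.

In situ: Leila must allege that the reporter should suspect who should leave the report behind the partition over the weekend.
'who' is the subject of the clause embedded under 'suspect'. The gap is right after 'suspect'.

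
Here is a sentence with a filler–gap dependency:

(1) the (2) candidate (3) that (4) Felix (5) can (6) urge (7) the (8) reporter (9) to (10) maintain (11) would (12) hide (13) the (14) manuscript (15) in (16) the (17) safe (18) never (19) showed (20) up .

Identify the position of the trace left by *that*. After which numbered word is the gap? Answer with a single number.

'that' is the subject of the clause embedded under 'maintain'. It moves to the left edge, and the trace sits right after 'maintain':
The candidate that Felix can urge the reporter to maintain ___ would hide the manuscript in the safe never showed up.
'maintain' is word 10.

10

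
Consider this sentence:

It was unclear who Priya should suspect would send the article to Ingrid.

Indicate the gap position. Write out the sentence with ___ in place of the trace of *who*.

It was unclear who Priya should suspect ___ would send the article to Ingrid.

In situ: Priya should suspect who would send the article to Ingrid.
'who' is the subject of the clause embedded under 'suspect'. The gap is right after 'suspect'.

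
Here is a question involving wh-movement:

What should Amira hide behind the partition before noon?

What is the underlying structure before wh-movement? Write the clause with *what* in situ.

The filler 'what' is interpreted as the direct object of 'hide'. It moves to the left edge, and the trace sits right after 'hide':
What should Amira hide ___ behind the partition before noon?

Amira should hide what behind the partition before noon.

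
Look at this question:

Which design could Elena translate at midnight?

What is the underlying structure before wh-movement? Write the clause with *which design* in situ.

Elena could translate which design at midnight.

The filler 'which design' is interpreted as the direct object of 'translate'. Fronting leaves a gap immediately after 'translate':
Which design could Elena translate ___ at midnight?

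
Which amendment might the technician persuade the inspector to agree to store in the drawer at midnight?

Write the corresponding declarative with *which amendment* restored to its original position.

'which amendment' is the direct object of 'store'. Wh-movement fronts it, leaving a gap right after 'store':
Which amendment might the technician persuade the inspector to agree to store ___ in the drawer at midnight?

The technician might persuade the inspector to agree to store which amendment in the drawer at midnight.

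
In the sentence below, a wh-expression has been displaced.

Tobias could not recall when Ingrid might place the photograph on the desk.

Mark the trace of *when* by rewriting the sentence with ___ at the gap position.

Tobias could not recall when Ingrid might place the photograph on the desk ___.

Pre-movement form: Ingrid might place the photograph on the desk when.
'when' is the temporal adjunct. The gap is right after 'desk'.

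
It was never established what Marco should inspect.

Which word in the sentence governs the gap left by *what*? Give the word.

inspect

Pre-movement form: Marco should inspect what.
The filler 'what' is interpreted as the direct object of 'inspect'. It moves to the left edge, and the trace sits right after 'inspect':
It was never established what Marco should inspect ___.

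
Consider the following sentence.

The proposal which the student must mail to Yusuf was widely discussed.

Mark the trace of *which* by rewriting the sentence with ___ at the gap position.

The filler 'which' is interpreted as the direct object of 'mail'. The gap is right after 'mail'.

The proposal which the student must mail ___ to Yusuf was widely discussed.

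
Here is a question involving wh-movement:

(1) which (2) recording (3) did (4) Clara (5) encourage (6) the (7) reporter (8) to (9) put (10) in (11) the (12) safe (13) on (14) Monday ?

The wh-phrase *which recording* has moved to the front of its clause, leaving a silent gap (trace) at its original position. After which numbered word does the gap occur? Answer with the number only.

9

Before movement: Clara did encourage the reporter to put which recording in the safe on Monday.
The filler 'which recording' is interpreted as the direct object of 'put'. Wh-movement fronts it, leaving a gap right after 'put':
Which recording did Clara encourage the reporter to put ___ in the safe on Monday?
'put' is word 9.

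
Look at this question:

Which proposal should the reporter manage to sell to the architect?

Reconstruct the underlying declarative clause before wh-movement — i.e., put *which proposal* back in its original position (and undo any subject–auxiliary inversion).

The reporter should manage to sell which proposal to the architect.

The filler 'which proposal' is interpreted as the direct object of 'sell'. Fronting leaves a gap immediately after 'sell':
Which proposal should the reporter manage to sell ___ to the architect?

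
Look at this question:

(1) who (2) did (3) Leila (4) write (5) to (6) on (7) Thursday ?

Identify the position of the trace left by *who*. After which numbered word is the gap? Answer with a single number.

Underlying clause: Leila did write to who on Thursday.
'who' functions as the object of the preposition 'to'. It moves to the left edge, and the trace sits right after 'to':
Who did Leila write to ___ on Thursday?
'to' is word 5.

5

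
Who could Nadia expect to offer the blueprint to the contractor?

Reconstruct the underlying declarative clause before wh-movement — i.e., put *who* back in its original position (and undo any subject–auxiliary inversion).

Nadia could expect who to offer the blueprint to the contractor.

The filler 'who' is interpreted as the direct object of 'expect'. Fronting leaves a gap immediately after 'expect':
Who could Nadia expect ___ to offer the blueprint to the contractor?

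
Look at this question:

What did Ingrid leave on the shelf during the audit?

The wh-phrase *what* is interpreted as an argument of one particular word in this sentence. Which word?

leave

Pre-movement form: Ingrid did leave what on the shelf during the audit.
The filler 'what' is interpreted as the direct object of 'leave'. It moves to the left edge, and the trace sits right after 'leave':
What did Ingrid leave ___ on the shelf during the audit?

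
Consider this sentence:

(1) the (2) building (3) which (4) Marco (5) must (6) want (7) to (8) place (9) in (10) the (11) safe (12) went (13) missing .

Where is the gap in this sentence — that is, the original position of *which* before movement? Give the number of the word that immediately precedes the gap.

The filler 'which' is interpreted as the direct object of 'place'. Wh-movement fronts it, leaving a gap right after 'place':
The building which Marco must want to place ___ in the safe went missing.
'place' is word 8.

8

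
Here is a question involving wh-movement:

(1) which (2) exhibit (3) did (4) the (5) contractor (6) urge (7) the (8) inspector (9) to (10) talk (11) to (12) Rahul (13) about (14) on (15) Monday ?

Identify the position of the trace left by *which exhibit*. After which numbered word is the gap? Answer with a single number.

13

Before movement: The contractor did urge the inspector to talk to Rahul about which exhibit on Monday.
'which exhibit' functions as the object of the preposition 'about'. Fronting leaves a gap immediately after 'about':
Which exhibit did the contractor urge the inspector to talk to Rahul about ___ on Monday?
'about' is word 13.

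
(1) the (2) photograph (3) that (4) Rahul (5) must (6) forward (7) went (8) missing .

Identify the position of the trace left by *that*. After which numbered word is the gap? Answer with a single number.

'that' is the direct object of 'forward'. Wh-movement fronts it, leaving a gap right after 'forward':
The photograph that Rahul must forward ___ went missing.
'forward' is word 6.

6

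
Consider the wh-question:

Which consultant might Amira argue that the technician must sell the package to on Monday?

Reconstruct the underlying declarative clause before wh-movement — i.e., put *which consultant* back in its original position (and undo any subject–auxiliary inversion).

Amira might argue that the technician must sell the package to which consultant on Monday.

'which consultant' is the object of the preposition 'to' (recipient of 'sell'). Fronting leaves a gap immediately after 'to':
Which consultant might Amira argue that the technician must sell the package to ___ on Monday?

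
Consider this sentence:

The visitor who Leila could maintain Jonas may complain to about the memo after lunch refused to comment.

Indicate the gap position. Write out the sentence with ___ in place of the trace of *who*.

'who' is the object of the preposition 'to'. The gap is right after 'to'.

The visitor who Leila could maintain Jonas may complain to ___ about the memo after lunch refused to comment.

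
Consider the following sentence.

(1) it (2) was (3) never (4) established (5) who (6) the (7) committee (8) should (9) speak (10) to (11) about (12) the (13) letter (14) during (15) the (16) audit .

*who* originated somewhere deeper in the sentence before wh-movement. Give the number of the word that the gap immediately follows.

Underlying clause: The committee should speak to who about the letter during the audit.
'who' is the object of the preposition 'to'. Fronting leaves a gap immediately after 'to':
It was never established who the committee should speak to ___ about the letter during the audit.
'to' is word 10.

10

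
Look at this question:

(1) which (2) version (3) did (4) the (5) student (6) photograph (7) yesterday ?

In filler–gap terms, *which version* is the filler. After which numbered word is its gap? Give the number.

6

Before movement: The student did photograph which version yesterday.
'which version' is the direct object of 'photograph'. Wh-movement fronts it, leaving a gap right after 'photograph':
Which version did the student photograph ___ yesterday?
'photograph' is word 6.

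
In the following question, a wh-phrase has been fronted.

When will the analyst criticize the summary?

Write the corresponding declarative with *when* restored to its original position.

'when' is the temporal adjunct. Fronting leaves a gap immediately after 'summary':
When will the analyst criticize the summary ___?

The analyst will criticize the summary when.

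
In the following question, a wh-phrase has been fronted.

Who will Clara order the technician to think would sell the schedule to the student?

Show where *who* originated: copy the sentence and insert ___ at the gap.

Before movement: Clara will order the technician to think who would sell the schedule to the student.
'who' functions as the subject of the clause embedded under 'think'. The gap is right after 'think'.

Who will Clara order the technician to think ___ would sell the schedule to the student?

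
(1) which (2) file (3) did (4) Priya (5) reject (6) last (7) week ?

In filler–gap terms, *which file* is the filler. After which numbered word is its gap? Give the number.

Before movement: Priya did reject which file last week.
The filler 'which file' is interpreted as the direct object of 'reject'. Fronting leaves a gap immediately after 'reject':
Which file did Priya reject ___ last week?
'reject' is word 5.

5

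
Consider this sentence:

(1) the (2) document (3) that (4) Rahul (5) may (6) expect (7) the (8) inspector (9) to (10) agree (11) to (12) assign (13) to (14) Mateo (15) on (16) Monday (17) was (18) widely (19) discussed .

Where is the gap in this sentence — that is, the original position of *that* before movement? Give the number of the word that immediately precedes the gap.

'that' is the direct object of 'assign'. Wh-movement fronts it, leaving a gap right after 'assign':
The document that Rahul may expect the inspector to agree to assign ___ to Mateo on Monday was widely discussed.
'assign' is word 12.

12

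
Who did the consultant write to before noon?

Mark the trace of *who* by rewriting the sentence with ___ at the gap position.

Underlying clause: The consultant did write to who before noon.
'who' is the object of the preposition 'to'. The gap is right after 'to'.

Who did the consultant write to ___ before noon?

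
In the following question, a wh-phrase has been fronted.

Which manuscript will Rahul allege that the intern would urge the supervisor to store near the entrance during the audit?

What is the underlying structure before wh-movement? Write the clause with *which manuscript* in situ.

Rahul will allege that the intern would urge the supervisor to store which manuscript near the entrance during the audit.

'which manuscript' functions as the direct object of 'store'. Wh-movement fronts it, leaving a gap right after 'store':
Which manuscript will Rahul allege that the intern would urge the supervisor to store ___ near the entrance during the audit?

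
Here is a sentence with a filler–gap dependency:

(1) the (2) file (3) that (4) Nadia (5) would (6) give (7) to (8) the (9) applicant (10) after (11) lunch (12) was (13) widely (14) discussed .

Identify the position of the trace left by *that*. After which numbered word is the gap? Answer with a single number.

6

'that' functions as the direct object of 'give'. It moves to the left edge, and the trace sits right after 'give':
The file that Nadia would give ___ to the applicant after lunch was widely discussed.
'give' is word 6.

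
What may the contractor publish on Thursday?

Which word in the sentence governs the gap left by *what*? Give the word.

publish

In situ: The contractor may publish what on Thursday.
'what' functions as the direct object of 'publish'. Wh-movement fronts it, leaving a gap right after 'publish':
What may the contractor publish ___ on Thursday?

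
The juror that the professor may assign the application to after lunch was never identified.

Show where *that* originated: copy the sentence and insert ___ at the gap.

'that' is the object of the preposition 'to' (recipient of 'assign'). The gap is right after 'to'.

The juror that the professor may assign the application to ___ after lunch was never identified.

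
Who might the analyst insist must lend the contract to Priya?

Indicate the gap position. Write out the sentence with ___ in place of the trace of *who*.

Who might the analyst insist ___ must lend the contract to Priya?

Underlying clause: The analyst might insist who must lend the contract to Priya.
The filler 'who' is interpreted as the subject of the clause embedded under 'insist'. The gap is right after 'insist'.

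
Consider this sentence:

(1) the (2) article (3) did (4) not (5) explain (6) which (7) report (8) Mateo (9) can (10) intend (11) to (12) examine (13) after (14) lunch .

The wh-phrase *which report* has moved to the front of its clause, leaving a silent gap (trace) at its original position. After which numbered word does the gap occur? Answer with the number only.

Underlying clause: Mateo can intend to examine which report after lunch.
The filler 'which report' is interpreted as the direct object of 'examine'. Wh-movement fronts it, leaving a gap right after 'examine':
The article did not explain which report Mateo can intend to examine ___ after lunch.
'examine' is word 12.

12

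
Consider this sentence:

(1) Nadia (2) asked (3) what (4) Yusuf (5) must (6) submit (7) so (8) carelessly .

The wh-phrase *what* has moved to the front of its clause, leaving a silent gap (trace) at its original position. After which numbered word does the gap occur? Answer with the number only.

6

Underlying clause: Yusuf must submit what so carelessly.
The filler 'what' is interpreted as the direct object of 'submit'. It moves to the left edge, and the trace sits right after 'submit':
Nadia asked what Yusuf must submit ___ so carelessly.
'submit' is word 6.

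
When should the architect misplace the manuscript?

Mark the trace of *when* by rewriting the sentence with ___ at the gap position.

When should the architect misplace the manuscript ___?

Pre-movement form: The architect should misplace the manuscript when.
'when' functions as the temporal adjunct. The gap is right after 'manuscript'.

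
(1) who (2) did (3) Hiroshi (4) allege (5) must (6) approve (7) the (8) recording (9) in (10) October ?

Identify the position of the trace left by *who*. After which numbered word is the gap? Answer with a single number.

4

Underlying clause: Hiroshi did allege who must approve the recording in October.
'who' functions as the subject of the clause embedded under 'allege'. Wh-movement fronts it, leaving a gap right after 'allege':
Who did Hiroshi allege ___ must approve the recording in October?
'allege' is word 4.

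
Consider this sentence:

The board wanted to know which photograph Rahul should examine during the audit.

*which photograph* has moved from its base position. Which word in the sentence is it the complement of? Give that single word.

Before movement: Rahul should examine which photograph during the audit.
'which photograph' is the direct object of 'examine'. It moves to the left edge, and the trace sits right after 'examine':
The board wanted to know which photograph Rahul should examine ___ during the audit.

examine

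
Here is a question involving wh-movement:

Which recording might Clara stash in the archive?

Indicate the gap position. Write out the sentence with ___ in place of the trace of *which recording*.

Which recording might Clara stash ___ in the archive?

Pre-movement form: Clara might stash which recording in the archive.
'which recording' functions as the direct object of 'stash'. The gap is right after 'stash'.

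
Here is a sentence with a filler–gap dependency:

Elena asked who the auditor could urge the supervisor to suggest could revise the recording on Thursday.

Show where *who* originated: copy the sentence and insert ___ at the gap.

Elena asked who the auditor could urge the supervisor to suggest ___ could revise the recording on Thursday.

Pre-movement form: The auditor could urge the supervisor to suggest who could revise the recording on Thursday.
The filler 'who' is interpreted as the subject of the clause embedded under 'suggest'. The gap is right after 'suggest'.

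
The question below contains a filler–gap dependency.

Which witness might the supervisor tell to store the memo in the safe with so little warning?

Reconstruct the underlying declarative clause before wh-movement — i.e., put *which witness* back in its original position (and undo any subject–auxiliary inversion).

'which witness' is the direct object of 'tell'. It moves to the left edge, and the trace sits right after 'tell':
Which witness might the supervisor tell ___ to store the memo in the safe with so little warning?

The supervisor might tell which witness to store the memo in the safe with so little warning.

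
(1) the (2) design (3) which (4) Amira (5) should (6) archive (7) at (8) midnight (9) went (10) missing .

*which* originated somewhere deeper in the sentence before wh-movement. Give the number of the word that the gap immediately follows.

6

'which' functions as the direct object of 'archive'. It moves to the left edge, and the trace sits right after 'archive':
The design which Amira should archive ___ at midnight went missing.
'archive' is word 6.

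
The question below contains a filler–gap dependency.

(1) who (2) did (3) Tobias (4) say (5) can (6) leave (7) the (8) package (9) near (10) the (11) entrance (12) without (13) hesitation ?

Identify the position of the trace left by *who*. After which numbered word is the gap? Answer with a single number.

Underlying clause: Tobias did say who can leave the package near the entrance without hesitation.
The filler 'who' is interpreted as the subject of the clause embedded under 'say'. Wh-movement fronts it, leaving a gap right after 'say':
Who did Tobias say ___ can leave the package near the entrance without hesitation?
'say' is word 4.

4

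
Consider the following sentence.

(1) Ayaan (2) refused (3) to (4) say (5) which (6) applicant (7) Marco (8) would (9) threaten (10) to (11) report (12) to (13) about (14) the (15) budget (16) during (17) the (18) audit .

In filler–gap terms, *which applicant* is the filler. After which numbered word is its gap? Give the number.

Pre-movement form: Marco would threaten to report to which applicant about the budget during the audit.
The filler 'which applicant' is interpreted as the object of the preposition 'to'. Wh-movement fronts it, leaving a gap right after 'to':
Ayaan refused to say which applicant Marco would threaten to report to ___ about the budget during the audit.
'to' is word 12.

12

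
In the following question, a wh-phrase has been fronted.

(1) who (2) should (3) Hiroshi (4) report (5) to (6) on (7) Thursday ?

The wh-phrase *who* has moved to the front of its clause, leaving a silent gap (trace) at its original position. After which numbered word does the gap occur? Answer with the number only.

In situ: Hiroshi should report to who on Thursday.
'who' functions as the object of the preposition 'to'. It moves to the left edge, and the trace sits right after 'to':
Who should Hiroshi report to ___ on Thursday?
'to' is word 5.

5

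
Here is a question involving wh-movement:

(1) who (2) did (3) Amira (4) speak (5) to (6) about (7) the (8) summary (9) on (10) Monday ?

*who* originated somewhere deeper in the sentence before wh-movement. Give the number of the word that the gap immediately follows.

In situ: Amira did speak to who about the summary on Monday.
'who' functions as the object of the preposition 'to'. Fronting leaves a gap immediately after 'to':
Who did Amira speak to ___ about the summary on Monday?
'to' is word 5.

5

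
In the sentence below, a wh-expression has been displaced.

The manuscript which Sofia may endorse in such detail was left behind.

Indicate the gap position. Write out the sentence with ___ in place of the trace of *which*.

The manuscript which Sofia may endorse ___ in such detail was left behind.

The filler 'which' is interpreted as the direct object of 'endorse'. The gap is right after 'endorse'.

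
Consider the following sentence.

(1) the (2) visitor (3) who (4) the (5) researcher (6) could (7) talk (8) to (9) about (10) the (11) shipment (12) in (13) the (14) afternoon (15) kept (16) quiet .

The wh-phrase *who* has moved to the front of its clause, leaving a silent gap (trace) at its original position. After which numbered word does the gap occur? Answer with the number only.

8

'who' is the object of the preposition 'to'. It moves to the left edge, and the trace sits right after 'to':
The visitor who the researcher could talk to ___ about the shipment in the afternoon kept quiet.
'to' is word 8.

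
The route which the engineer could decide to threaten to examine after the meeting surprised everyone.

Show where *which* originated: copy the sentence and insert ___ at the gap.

The route which the engineer could decide to threaten to examine ___ after the meeting surprised everyone.

'which' is the direct object of 'examine'. The gap is right after 'examine'.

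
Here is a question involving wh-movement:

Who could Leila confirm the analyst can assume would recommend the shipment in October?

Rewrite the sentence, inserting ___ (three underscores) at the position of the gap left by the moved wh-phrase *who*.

Who could Leila confirm the analyst can assume ___ would recommend the shipment in October?

Pre-movement form: Leila could confirm the analyst can assume who would recommend the shipment in October.
The filler 'who' is interpreted as the subject of the clause embedded under 'assume'. The gap is right after 'assume'.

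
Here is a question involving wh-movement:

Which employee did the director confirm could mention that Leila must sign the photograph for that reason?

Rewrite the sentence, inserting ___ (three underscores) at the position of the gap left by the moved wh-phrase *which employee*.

Which employee did the director confirm ___ could mention that Leila must sign the photograph for that reason?

Underlying clause: The director did confirm which employee could mention that Leila must sign the photograph for that reason.
'which employee' functions as the subject of the clause embedded under 'confirm'. The gap is right after 'confirm'.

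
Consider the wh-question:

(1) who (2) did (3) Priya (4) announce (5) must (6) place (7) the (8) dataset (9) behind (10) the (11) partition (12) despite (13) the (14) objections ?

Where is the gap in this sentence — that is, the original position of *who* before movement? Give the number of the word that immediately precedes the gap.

4

Underlying clause: Priya did announce who must place the dataset behind the partition despite the objections.
'who' functions as the subject of the clause embedded under 'announce'. It moves to the left edge, and the trace sits right after 'announce':
Who did Priya announce ___ must place the dataset behind the partition despite the objections?
'announce' is word 4.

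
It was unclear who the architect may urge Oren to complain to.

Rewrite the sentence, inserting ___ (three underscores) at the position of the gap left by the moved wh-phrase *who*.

It was unclear who the architect may urge Oren to complain to ___.

Before movement: The architect may urge Oren to complain to who.
'who' functions as the object of the preposition 'to'. The gap is right after 'to'.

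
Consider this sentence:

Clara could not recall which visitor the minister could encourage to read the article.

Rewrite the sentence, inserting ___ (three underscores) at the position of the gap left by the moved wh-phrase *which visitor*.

Pre-movement form: The minister could encourage which visitor to read the article.
'which visitor' is the direct object of 'encourage'. The gap is right after 'encourage'.

Clara could not recall which visitor the minister could encourage ___ to read the article.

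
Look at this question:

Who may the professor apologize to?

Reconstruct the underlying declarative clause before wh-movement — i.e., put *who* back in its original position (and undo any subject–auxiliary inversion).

'who' functions as the object of the preposition 'to'. Wh-movement fronts it, leaving a gap right after 'to':
Who may the professor apologize to ___?

The professor may apologize to who.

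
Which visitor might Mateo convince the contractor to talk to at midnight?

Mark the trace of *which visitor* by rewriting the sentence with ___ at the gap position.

Which visitor might Mateo convince the contractor to talk to ___ at midnight?

Pre-movement form: Mateo might convince the contractor to talk to which visitor at midnight.
'which visitor' is the object of the preposition 'to'. The gap is right after 'to'.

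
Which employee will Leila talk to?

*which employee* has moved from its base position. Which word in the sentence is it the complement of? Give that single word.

to

Underlying clause: Leila will talk to which employee.
The filler 'which employee' is interpreted as the object of the preposition 'to'. Wh-movement fronts it, leaving a gap right after 'to':
Which employee will Leila talk to ___?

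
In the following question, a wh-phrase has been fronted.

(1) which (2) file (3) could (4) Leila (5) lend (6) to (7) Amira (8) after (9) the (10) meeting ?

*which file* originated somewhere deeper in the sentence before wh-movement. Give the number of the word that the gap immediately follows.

5

In situ: Leila could lend which file to Amira after the meeting.
'which file' is the direct object of 'lend'. It moves to the left edge, and the trace sits right after 'lend':
Which file could Leila lend ___ to Amira after the meeting?
'lend' is word 5.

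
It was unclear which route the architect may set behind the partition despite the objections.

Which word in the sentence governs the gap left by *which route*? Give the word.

In situ: The architect may set which route behind the partition despite the objections.
'which route' is the direct object of 'set'. Wh-movement fronts it, leaving a gap right after 'set':
It was unclear which route the architect may set ___ behind the partition despite the objections.

set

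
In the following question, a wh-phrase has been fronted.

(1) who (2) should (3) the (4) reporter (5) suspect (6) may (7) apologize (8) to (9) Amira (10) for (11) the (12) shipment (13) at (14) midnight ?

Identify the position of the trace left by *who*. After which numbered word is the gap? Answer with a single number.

Underlying clause: The reporter should suspect who may apologize to Amira for the shipment at midnight.
'who' functions as the subject of the clause embedded under 'suspect'. Wh-movement fronts it, leaving a gap right after 'suspect':
Who should the reporter suspect ___ may apologize to Amira for the shipment at midnight?
'suspect' is word 5.

5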